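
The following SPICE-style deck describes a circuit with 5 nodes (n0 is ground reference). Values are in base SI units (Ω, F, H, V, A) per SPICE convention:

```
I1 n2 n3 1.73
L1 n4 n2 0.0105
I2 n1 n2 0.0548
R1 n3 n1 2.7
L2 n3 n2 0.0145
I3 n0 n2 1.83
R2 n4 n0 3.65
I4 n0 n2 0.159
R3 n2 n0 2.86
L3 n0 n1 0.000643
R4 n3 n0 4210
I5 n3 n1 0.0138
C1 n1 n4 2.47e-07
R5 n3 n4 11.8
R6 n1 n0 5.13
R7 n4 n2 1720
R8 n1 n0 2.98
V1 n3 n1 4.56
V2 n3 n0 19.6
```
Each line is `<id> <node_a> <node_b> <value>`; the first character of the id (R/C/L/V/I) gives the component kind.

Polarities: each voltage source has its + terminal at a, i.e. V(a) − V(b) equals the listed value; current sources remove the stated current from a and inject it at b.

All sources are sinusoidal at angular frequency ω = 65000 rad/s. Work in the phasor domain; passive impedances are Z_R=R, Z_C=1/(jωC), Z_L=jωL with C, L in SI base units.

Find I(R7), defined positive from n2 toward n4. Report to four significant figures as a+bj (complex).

Apply KCL at each of the 4 non-ground nodes and solve the resulting linear system.
Node n1: branches {I2, R1, L3, I5, C1, R6, R8, V1} → V_1 = 15.04+0.000j
Node n2: branches {I1, L1, I2, L2, I3, I4, R3, R7} → V_2 = 0.9062-0.07147j
Node n3: branches {I1, R1, L2, R4, I5, R5, V1, V2} → V_3 = 19.60+0.000j
Node n4: branches {L1, R2, C1, R5, R7} → V_4 = 4.644+0.4797j
Source currents: i(V1)=6.339-0.1929j, i(V2)=-7.583+0.2534j

-0.002173-0.0003204j A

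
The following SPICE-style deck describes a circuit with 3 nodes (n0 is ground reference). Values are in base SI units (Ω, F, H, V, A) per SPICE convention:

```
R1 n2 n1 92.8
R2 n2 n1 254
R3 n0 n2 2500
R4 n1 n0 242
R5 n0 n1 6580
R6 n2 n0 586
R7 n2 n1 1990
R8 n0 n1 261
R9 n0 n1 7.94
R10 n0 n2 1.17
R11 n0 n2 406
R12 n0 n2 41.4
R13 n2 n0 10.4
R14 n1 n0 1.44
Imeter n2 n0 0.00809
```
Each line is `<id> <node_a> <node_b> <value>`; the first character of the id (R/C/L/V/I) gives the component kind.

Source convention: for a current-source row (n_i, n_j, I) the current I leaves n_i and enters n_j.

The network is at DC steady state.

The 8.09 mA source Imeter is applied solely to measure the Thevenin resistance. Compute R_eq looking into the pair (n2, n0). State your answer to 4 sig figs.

Element admittances at DC:
  Y(R1) = 0.01078 S between n2,n1
  Y(R2) = 0.003937 S between n2,n1
  Y(R3) = 0.0004000 S between n0,n2
  Y(R4) = 0.004132 S between n1,n0
  Y(R5) = 0.0001520 S between n0,n1
  Y(R6) = 0.001706 S between n2,n0
  Y(R7) = 0.0005025 S between n2,n1
  Y(R8) = 0.003831 S between n0,n1
  Y(R9) = 0.1259 S between n0,n1
  Y(R10) = 0.8547 S between n0,n2
  Y(R11) = 0.002463 S between n0,n2
  Y(R12) = 0.02415 S between n0,n2
  Y(R13) = 0.09615 S between n2,n0
  Y(R14) = 0.6944 S between n1,n0
  Imeter: injects 0.00809 A into n0 (from n2)
Assemble and solve the 2×2 MNA system:
  V(n1)=-0.0001467  V(n2)=-0.008135

R_eq = 1.006 Ω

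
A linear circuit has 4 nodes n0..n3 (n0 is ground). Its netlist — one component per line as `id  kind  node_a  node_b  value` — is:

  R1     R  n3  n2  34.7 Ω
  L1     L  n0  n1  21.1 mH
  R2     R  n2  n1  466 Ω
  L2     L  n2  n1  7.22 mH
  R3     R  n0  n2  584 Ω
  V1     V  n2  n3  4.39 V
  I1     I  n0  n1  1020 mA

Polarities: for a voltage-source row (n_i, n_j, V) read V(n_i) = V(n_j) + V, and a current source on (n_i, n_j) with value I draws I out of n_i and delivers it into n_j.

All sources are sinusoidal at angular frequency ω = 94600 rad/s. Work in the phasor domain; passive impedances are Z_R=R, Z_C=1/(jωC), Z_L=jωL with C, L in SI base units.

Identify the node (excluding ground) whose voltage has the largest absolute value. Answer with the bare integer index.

1

MNA unknowns: 3 node voltages V₁..V_3 plus 1 source current (V1)
R1: Y=0.02882+0.000j on G[3,2]
L1: Y=0.000-0.0005010j on G[0,1]
R2: Y=0.002146+0.000j on G[2,1]
L2: Y=0.000-0.001464j on G[2,1]
R3: Y=0.001712+0.000j on G[0,2]
V1: row V2−V3=4.39, i_V1 at 2,3
I1: z[0]−=1.02, z[1]+=1.02
solve → V1=641.9+461.2j, V2=460.7+187.8j, V3=456.4+187.8j
aux → i_V1=-0.1265+0.000j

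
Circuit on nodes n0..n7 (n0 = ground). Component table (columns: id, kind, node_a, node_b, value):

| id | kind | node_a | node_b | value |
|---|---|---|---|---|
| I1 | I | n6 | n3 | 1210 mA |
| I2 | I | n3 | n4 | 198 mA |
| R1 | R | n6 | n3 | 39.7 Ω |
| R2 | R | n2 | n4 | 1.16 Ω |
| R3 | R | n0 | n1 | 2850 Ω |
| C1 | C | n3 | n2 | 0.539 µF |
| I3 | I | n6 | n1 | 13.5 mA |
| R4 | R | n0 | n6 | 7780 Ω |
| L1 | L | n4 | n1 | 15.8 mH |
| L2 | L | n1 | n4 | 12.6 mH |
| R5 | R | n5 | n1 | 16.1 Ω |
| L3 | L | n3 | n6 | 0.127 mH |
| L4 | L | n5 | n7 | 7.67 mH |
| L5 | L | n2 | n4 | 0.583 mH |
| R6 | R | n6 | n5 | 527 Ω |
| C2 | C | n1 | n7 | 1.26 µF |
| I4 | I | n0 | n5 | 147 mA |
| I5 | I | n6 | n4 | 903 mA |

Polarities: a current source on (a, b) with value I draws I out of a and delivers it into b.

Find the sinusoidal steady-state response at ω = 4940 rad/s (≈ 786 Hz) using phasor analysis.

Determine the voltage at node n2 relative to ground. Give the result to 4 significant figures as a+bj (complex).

MNA unknowns: 7 node voltages V₁..V_7
I1: z[6]−=1.21, z[3]+=1.21
I2: z[3]−=0.198, z[4]+=0.198
R1: Y=0.02519+0.000j on G[6,3]
R2: Y=0.8621+0.000j on G[2,4]
R3: Y=0.0003509+0.000j on G[0,1]
C1: Y=0.000+0.002663j on G[3,2]
I3: z[6]−=0.0135, z[1]+=0.0135
R4: Y=0.0001285+0.000j on G[0,6]
L1: Y=0.000-0.01281j on G[4,1]
L2: Y=0.000-0.01607j on G[1,4]
R5: Y=0.06211+0.000j on G[5,1]
L3: Y=0.000-1.594j on G[3,6]
L4: Y=0.000-0.02639j on G[5,7]
L5: Y=0.000-0.3472j on G[2,4]
R6: Y=0.001898+0.000j on G[6,5]
C2: Y=0.000+0.006224j on G[1,7]
I4: z[0]−=0.147, z[5]+=0.147
I5: z[6]−=0.903, z[4]+=0.903
solve → V1=359.3-79.81j, V2=378.7-69.14j, V3=162.5+219.0j, V4=379.2-68.25j, V5=356.9-70.69j, V6=162.9+217.9j, V7=356.2-67.87j

378.7-69.14j V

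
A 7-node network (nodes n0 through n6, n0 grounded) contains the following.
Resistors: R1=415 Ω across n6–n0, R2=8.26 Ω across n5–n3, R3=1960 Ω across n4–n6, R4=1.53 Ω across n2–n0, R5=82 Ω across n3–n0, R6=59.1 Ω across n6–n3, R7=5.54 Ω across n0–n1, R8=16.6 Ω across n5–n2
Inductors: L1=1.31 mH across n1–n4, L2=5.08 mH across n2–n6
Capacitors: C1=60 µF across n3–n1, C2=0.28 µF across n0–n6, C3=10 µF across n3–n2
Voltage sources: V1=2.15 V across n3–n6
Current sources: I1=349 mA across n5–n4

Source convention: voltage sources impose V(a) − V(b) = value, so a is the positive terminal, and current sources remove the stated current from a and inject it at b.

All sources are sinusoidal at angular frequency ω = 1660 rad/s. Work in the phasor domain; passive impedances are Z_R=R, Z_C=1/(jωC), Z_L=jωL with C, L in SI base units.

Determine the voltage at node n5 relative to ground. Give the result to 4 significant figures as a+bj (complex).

-2.740-0.3821j V

Element admittances at ω=1660 rad/s:
  Y(R1) = 0.002410+0.000j S between n6,n0
  Y(L1) = 0.000-0.4599j S between n1,n4
  Y(R2) = 0.1211+0.000j S between n5,n3
  Y(R3) = 0.0005102+0.000j S between n4,n6
  Y(C1) = 0.000+0.09960j S between n3,n1
  Y(C2) = 0.000+0.0004648j S between n0,n6
  Y(R4) = 0.6536+0.000j S between n2,n0
  Y(L2) = 0.000-0.1186j S between n2,n6
  Y(R5) = 0.01220+0.000j S between n3,n0
  Y(R6) = 0.01692+0.000j S between n6,n3
  Y(C3) = 0.000+0.01660j S between n3,n2
  Y(R7) = 0.1805+0.000j S between n0,n1
  Y(R8) = 0.06024+0.000j S between n5,n2
  V1: constraint V(n3)−V(n6) = 2.15
  I1: injects 0.349 A into n4 (from n5)
Assemble and solve the 7×7 MNA system:
  V(n1)=1.563-1.426j  V(n2)=-0.4014+0.4134j  V(n3)=-1.020-0.7779j  V(n4)=1.563-0.6719j  V(n5)=-2.740-0.3821j  V(n6)=-3.170-0.7779j
  i(V1)=-0.1873+0.3250j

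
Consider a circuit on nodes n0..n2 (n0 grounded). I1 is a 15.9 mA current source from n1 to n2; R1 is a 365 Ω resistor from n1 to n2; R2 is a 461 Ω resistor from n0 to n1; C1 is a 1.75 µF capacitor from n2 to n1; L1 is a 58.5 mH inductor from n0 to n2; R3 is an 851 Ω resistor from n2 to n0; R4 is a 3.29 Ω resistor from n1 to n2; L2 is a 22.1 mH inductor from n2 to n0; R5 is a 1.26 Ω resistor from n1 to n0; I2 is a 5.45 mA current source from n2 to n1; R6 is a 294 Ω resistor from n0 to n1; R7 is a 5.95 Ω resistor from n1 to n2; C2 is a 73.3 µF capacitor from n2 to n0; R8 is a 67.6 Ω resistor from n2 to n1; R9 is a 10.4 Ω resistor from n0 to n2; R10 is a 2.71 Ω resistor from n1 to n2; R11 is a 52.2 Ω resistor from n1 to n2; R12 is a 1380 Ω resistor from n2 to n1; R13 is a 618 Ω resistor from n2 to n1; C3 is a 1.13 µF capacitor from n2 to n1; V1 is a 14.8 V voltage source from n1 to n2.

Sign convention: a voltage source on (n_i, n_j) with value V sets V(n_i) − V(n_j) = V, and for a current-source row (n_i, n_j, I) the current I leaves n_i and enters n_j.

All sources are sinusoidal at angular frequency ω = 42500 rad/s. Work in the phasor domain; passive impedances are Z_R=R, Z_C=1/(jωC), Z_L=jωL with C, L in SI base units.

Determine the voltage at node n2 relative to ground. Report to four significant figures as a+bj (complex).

Element admittances at ω=42500 rad/s:
  I1: injects 0.0159 A into n2 (from n1)
  Y(R1) = 0.002740+0.000j S between n1,n2
  Y(R2) = 0.002169+0.000j S between n0,n1
  Y(C1) = 0.000+0.07437j S between n2,n1
  Y(L1) = 0.000-0.0004022j S between n0,n2
  Y(R3) = 0.001175+0.000j S between n2,n0
  Y(R4) = 0.3040+0.000j S between n1,n2
  Y(L2) = 0.000-0.001065j S between n2,n0
  Y(R5) = 0.7937+0.000j S between n1,n0
  I2: injects 0.00545 A into n1 (from n2)
  Y(R6) = 0.003401+0.000j S between n0,n1
  Y(R7) = 0.1681+0.000j S between n1,n2
  Y(C2) = 0.000+3.115j S between n2,n0
  Y(R8) = 0.01479+0.000j S between n2,n1
  Y(R9) = 0.09615+0.000j S between n0,n2
  Y(R10) = 0.3690+0.000j S between n1,n2
  Y(R11) = 0.01916+0.000j S between n1,n2
  Y(R12) = 0.0007246+0.000j S between n2,n1
  Y(R13) = 0.001618+0.000j S between n2,n1
  Y(C3) = 0.000+0.04802j S between n2,n1
  V1: constraint V(n1)−V(n2) = 14.8
Assemble and solve the 3×3 MNA system:
  V(n1)=13.79+3.508j  V(n2)=-1.010+3.508j
  i(V1)=-24.06-4.615j

-1.010+3.508j V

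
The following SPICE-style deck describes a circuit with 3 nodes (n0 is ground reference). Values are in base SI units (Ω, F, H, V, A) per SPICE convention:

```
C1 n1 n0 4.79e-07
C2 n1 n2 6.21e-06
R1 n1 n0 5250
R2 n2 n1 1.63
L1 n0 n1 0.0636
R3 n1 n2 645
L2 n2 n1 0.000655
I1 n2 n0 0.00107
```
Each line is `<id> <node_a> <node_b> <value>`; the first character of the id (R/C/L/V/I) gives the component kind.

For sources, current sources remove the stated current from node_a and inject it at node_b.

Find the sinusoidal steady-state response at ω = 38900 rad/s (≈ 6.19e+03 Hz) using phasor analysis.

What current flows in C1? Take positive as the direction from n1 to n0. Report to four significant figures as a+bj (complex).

-0.001094-1.143e-05j A

Element admittances at ω=38900 rad/s:
  Y(C1) = 0.000+0.01863j S between n1,n0
  Y(C2) = 0.000+0.2416j S between n1,n2
  Y(R1) = 0.0001905+0.000j S between n1,n0
  Y(R2) = 0.6135+0.000j S between n2,n1
  Y(L1) = 0.000-0.0004042j S between n0,n1
  Y(R3) = 0.001550+0.000j S between n1,n2
  Y(L2) = 0.000-0.03925j S between n2,n1
  I1: injects 0.00107 A into n0 (from n2)
Assemble and solve the 2×2 MNA system:
  V(n1)=-0.0006133+0.05869j  V(n2)=-0.002183+0.05921j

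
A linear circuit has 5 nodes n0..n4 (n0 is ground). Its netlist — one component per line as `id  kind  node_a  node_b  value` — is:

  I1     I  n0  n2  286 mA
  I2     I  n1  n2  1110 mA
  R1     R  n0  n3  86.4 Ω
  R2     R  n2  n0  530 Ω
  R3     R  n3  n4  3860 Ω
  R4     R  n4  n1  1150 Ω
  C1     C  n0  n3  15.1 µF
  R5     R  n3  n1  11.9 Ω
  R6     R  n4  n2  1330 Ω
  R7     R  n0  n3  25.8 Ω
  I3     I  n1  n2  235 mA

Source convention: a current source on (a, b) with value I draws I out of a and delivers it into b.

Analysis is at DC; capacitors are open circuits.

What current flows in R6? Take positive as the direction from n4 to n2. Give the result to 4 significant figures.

Apply KCL at each of the 4 non-ground nodes and solve the resulting linear system.
Node n1: branches {I2, R4, R5, I3} → V_1 = -33.24
Node n2: branches {I1, I2, R2, R6, I3} → V_2 = 691.8
Node n3: branches {R1, R3, C1, R5, R7} → V_3 = -20.25
Node n4: branches {R3, R4, R6} → V_4 = 258.4

-0.3258 A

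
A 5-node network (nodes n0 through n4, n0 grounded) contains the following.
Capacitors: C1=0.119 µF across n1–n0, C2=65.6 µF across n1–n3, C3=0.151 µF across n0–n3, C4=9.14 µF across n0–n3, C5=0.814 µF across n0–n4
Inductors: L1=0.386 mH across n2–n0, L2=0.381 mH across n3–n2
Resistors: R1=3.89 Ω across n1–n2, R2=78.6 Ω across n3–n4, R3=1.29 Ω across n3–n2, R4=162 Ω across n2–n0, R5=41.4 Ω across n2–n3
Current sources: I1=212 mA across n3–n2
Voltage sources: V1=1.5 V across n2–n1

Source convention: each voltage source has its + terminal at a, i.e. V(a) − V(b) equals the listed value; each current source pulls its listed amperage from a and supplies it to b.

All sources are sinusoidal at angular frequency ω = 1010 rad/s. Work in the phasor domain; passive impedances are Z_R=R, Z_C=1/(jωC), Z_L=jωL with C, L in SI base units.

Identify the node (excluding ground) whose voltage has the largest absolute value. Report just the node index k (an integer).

Element admittances at ω=1010 rad/s:
  Y(C1) = 0.000+0.0001202j S between n1,n0
  Y(L1) = 0.000-2.565j S between n2,n0
  Y(R1) = 0.2571+0.000j S between n1,n2
  Y(L2) = 0.000-2.599j S between n3,n2
  Y(C2) = 0.000+0.06626j S between n1,n3
  I1: injects 0.212 A into n2 (from n3)
  Y(C3) = 0.000+0.0001525j S between n0,n3
  Y(R2) = 0.01272+0.000j S between n3,n4
  Y(R3) = 0.7752+0.000j S between n3,n2
  Y(C4) = 0.000+0.009231j S between n0,n3
  Y(R4) = 0.006173+0.000j S between n2,n0
  Y(C5) = 0.000+0.0008221j S between n0,n4
  Y(R5) = 0.02415+0.000j S between n2,n3
  V1: constraint V(n2)−V(n1) = 1.5
Assemble and solve the 5×5 MNA system:
  V(n1)=-1.500-0.0003505j  V(n2)=-2.692e-05-0.0003505j  V(n3)=0.01157-0.08808j  V(n4)=0.005855-0.08846j
  i(V1)=-0.3914-0.1003j

1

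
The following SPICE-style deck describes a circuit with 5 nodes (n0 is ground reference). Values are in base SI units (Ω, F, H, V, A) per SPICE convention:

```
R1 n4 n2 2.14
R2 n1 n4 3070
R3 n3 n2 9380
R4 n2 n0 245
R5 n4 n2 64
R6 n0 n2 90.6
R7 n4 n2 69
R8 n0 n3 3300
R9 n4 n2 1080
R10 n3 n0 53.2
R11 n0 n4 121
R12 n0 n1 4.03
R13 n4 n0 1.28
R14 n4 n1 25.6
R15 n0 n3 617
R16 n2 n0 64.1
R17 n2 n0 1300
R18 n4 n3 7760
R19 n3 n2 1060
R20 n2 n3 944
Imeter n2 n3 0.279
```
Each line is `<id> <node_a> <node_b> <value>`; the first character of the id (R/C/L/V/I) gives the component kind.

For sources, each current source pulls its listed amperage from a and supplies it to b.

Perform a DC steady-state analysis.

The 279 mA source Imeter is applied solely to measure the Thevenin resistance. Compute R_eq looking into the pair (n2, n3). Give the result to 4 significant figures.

MNA unknowns: 4 node voltages V₁..V_4
R1: Y=0.4673 on G[4,2]
R2: Y=0.0003257 on G[1,4]
R3: Y=0.0001066 on G[3,2]
R4: Y=0.004082 on G[2,0]
R5: Y=0.01562 on G[4,2]
R6: Y=0.01104 on G[0,2]
R7: Y=0.01449 on G[4,2]
R8: Y=0.0003030 on G[0,3]
R9: Y=0.0009259 on G[4,2]
R10: Y=0.01880 on G[3,0]
R11: Y=0.008264 on G[0,4]
R12: Y=0.2481 on G[0,1]
R13: Y=0.7812 on G[4,0]
R14: Y=0.03906 on G[4,1]
R15: Y=0.001621 on G[0,3]
R16: Y=0.01560 on G[2,0]
R17: Y=0.0007692 on G[2,0]
R18: Y=0.0001289 on G[4,3]
R19: Y=0.0009434 on G[3,2]
R20: Y=0.001059 on G[2,3]
Imeter: z[2]−=0.279, z[3]+=0.279
solve → V1=-0.03780, V2=-0.7351, V3=12.08, V4=-0.2759

R_eq = 45.94 Ω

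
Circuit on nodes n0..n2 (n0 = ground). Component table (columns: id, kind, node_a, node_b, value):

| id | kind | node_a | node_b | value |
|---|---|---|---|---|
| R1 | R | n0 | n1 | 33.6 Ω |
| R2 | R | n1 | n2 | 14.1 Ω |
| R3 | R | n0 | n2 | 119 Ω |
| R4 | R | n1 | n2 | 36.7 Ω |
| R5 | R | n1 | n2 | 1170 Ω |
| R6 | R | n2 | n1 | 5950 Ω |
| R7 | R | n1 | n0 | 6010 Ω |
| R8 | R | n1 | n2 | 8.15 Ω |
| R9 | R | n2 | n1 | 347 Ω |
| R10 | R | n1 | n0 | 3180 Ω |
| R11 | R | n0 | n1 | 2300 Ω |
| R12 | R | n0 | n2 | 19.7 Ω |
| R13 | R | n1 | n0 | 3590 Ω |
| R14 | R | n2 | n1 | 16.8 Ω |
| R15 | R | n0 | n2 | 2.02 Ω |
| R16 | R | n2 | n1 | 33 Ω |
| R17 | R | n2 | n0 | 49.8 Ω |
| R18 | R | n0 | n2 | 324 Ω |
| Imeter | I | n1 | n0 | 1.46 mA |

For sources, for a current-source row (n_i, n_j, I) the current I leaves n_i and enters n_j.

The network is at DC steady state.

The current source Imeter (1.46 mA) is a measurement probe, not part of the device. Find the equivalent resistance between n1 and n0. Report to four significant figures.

Element admittances at DC:
  Y(R1) = 0.02976 S between n0,n1
  Y(R2) = 0.07092 S between n1,n2
  Y(R3) = 0.008403 S between n0,n2
  Y(R4) = 0.02725 S between n1,n2
  Y(R5) = 0.0008547 S between n1,n2
  Y(R6) = 0.0001681 S between n2,n1
  Y(R7) = 0.0001664 S between n1,n0
  Y(R8) = 0.1227 S between n1,n2
  Y(R9) = 0.002882 S between n2,n1
  Y(R10) = 0.0003145 S between n1,n0
  Y(R11) = 0.0004348 S between n0,n1
  Y(R12) = 0.05076 S between n0,n2
  Y(R13) = 0.0002786 S between n1,n0
  Y(R14) = 0.05952 S between n2,n1
  Y(R15) = 0.4950 S between n0,n2
  Y(R16) = 0.03030 S between n2,n1
  Y(R17) = 0.02008 S between n2,n0
  Y(R18) = 0.003086 S between n0,n2
  Imeter: injects 0.00146 A into n0 (from n1)
Assemble and solve the 2×2 MNA system:
  V(n1)=-0.006223  V(n2)=-0.002195

R_eq = 4.263 Ω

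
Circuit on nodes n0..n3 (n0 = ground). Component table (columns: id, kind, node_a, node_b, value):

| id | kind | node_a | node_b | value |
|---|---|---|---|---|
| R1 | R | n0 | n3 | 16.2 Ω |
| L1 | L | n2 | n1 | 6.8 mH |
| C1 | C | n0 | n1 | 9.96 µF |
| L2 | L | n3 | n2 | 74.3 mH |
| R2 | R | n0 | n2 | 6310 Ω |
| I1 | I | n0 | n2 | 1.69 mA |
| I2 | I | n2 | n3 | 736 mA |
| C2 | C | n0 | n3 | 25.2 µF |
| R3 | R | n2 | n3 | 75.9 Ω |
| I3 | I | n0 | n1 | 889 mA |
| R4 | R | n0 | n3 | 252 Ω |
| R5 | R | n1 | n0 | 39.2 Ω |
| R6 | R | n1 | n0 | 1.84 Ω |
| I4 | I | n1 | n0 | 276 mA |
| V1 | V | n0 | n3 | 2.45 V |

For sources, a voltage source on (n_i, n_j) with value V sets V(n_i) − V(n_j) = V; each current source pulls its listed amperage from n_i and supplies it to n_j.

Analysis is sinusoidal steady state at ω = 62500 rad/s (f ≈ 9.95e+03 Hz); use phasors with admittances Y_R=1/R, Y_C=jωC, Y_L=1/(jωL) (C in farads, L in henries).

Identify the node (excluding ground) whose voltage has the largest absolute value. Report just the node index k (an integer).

MNA unknowns: 3 node voltages V₁..V_3 plus 1 source current (V1)
R1: Y=0.06173+0.000j on G[0,3]
L1: Y=0.000-0.002353j on G[2,1]
C1: Y=0.000+0.6225j on G[0,1]
L2: Y=0.000-0.0002153j on G[3,2]
R2: Y=0.0001585+0.000j on G[0,2]
I1: z[0]−=0.00169, z[2]+=0.00169
I2: z[2]−=0.736, z[3]+=0.736
C2: Y=0.000+1.575j on G[0,3]
R3: Y=0.01318+0.000j on G[2,3]
I3: z[0]−=0.889, z[1]+=0.889
R4: Y=0.003968+0.000j on G[0,3]
R5: Y=0.02551+0.000j on G[1,0]
R6: Y=0.5435+0.000j on G[1,0]
I4: z[1]−=0.276, z[0]+=0.276
V1: row V0−V3=2.45, i_V1 at 0,3
solve → V1=0.5864-0.4096j, V2=-55.49-10.75j, V3=-2.450+0.000j
aux → i_V1=-0.1958-3.729j

2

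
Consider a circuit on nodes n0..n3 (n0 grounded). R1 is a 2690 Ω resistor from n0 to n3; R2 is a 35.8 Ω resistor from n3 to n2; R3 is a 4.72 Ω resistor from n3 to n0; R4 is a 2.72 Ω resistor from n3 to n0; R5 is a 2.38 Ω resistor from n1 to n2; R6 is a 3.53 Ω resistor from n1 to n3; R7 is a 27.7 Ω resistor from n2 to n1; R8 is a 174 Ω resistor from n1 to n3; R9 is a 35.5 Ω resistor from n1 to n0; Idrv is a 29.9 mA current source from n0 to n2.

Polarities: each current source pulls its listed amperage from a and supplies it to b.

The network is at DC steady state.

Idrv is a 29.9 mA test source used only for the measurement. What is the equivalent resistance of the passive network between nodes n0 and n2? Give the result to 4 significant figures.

Element admittances at DC:
  Y(R1) = 0.0003717 S between n0,n3
  Y(R2) = 0.02793 S between n3,n2
  Y(R3) = 0.2119 S between n3,n0
  Y(R4) = 0.3676 S between n3,n0
  Y(R5) = 0.4202 S between n1,n2
  Y(R6) = 0.2833 S between n1,n3
  Y(R7) = 0.03610 S between n2,n1
  Y(R8) = 0.005747 S between n1,n3
  Y(R9) = 0.02817 S between n1,n0
  Idrv: injects 0.0299 A into n2 (from n0)
Assemble and solve the 3×3 MNA system:
  V(n1)=0.1238  V(n2)=0.1811  V(n3)=0.04555

R_eq = 6.056 Ω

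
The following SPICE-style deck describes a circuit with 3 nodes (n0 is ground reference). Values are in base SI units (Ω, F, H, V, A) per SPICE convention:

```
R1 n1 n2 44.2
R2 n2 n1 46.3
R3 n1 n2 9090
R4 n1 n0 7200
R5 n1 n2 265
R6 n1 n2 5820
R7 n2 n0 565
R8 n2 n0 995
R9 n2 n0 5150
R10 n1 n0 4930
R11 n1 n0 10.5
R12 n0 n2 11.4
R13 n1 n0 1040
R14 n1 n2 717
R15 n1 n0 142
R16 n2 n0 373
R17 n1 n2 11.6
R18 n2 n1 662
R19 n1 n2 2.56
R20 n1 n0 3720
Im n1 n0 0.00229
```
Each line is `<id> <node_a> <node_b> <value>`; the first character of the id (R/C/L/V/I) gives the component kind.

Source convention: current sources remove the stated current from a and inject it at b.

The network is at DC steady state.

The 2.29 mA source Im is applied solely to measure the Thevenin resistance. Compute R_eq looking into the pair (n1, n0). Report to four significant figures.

Element admittances at DC:
  Y(R1) = 0.02262 S between n1,n2
  Y(R2) = 0.02160 S between n2,n1
  Y(R3) = 0.0001100 S between n1,n2
  Y(R4) = 0.0001389 S between n1,n0
  Y(R5) = 0.003774 S between n1,n2
  Y(R6) = 0.0001718 S between n1,n2
  Y(R7) = 0.001770 S between n2,n0
  Y(R8) = 0.001005 S between n2,n0
  Y(R9) = 0.0001942 S between n2,n0
  Y(R10) = 0.0002028 S between n1,n0
  Y(R11) = 0.09524 S between n1,n0
  Y(R12) = 0.08772 S between n0,n2
  Y(R13) = 0.0009615 S between n1,n0
  Y(R14) = 0.001395 S between n1,n2
  Y(R15) = 0.007042 S between n1,n0
  Y(R16) = 0.002681 S between n2,n0
  Y(R17) = 0.08621 S between n1,n2
  Y(R18) = 0.001511 S between n2,n1
  Y(R19) = 0.3906 S between n1,n2
  Y(R20) = 0.0002688 S between n1,n0
  Im: injects 0.00229 A into n0 (from n1)
Assemble and solve the 2×2 MNA system:
  V(n1)=-0.01250  V(n2)=-0.01062

R_eq = 5.459 Ω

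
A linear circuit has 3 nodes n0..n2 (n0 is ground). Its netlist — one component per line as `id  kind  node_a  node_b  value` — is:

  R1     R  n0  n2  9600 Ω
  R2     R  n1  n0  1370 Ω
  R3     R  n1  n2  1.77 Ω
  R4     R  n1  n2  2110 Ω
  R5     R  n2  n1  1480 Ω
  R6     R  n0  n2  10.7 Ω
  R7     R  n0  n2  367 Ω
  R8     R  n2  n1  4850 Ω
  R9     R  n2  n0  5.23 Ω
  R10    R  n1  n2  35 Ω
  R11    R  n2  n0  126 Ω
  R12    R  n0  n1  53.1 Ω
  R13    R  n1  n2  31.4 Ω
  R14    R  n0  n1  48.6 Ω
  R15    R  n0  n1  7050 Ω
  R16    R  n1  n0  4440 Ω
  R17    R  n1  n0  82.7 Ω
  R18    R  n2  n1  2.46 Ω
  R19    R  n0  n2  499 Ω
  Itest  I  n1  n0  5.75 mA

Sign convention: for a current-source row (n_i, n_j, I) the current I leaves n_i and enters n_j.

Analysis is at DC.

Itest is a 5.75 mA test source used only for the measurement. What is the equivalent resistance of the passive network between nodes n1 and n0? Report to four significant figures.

R_eq = 3.527 Ω

Element admittances at DC:
  Y(R1) = 0.0001042 S between n0,n2
  Y(R2) = 0.0007299 S between n1,n0
  Y(R3) = 0.5650 S between n1,n2
  Y(R4) = 0.0004739 S between n1,n2
  Y(R5) = 0.0006757 S between n2,n1
  Y(R6) = 0.09346 S between n0,n2
  Y(R7) = 0.002725 S between n0,n2
  Y(R8) = 0.0002062 S between n2,n1
  Y(R9) = 0.1912 S between n2,n0
  Y(R10) = 0.02857 S between n1,n2
  Y(R11) = 0.007937 S between n2,n0
  Y(R12) = 0.01883 S between n0,n1
  Y(R13) = 0.03185 S between n1,n2
  Y(R14) = 0.02058 S between n0,n1
  Y(R15) = 0.0001418 S between n0,n1
  Y(R16) = 0.0002252 S between n1,n0
  Y(R17) = 0.01209 S between n1,n0
  Y(R18) = 0.4065 S between n2,n1
  Y(R19) = 0.002004 S between n0,n2
  Itest: injects 0.00575 A into n0 (from n1)
Assemble and solve the 2×2 MNA system:
  V(n1)=-0.02028  V(n2)=-0.01575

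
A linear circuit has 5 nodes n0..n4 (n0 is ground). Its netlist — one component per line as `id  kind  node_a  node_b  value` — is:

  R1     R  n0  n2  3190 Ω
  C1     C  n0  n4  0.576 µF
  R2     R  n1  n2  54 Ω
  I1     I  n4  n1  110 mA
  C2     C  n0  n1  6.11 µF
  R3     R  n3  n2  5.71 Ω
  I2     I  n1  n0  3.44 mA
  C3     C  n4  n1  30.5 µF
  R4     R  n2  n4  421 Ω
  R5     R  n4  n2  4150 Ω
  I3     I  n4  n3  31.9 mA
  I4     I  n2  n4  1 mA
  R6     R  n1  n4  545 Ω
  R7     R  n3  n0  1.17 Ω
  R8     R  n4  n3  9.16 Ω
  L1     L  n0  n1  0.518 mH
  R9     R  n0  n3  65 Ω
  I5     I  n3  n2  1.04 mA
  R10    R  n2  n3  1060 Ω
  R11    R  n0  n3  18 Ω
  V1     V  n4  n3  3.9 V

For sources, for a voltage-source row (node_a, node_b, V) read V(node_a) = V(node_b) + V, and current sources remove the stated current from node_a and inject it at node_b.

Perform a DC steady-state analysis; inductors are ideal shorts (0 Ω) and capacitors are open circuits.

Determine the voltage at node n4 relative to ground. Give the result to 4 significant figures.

Apply KCL at each of the 4 non-ground nodes and solve the resulting linear system.
Node n1: branches {R2, I1, C2, I2, C3, R6, L1} → V_1 = 0.000
Node n2: branches {R1, R2, R3, R4, R5, I4, I5, R10} → V_2 = -0.06129
Node n3: branches {R3, I3, R7, R8, R9, I5, R10, R11, V1} → V_3 = -0.1251
Node n4: branches {C1, I1, C3, R4, R5, I3, I4, R6, R8, V1} → V_4 = 3.775
Source currents: i(L1)=-0.1124, i(V1)=-0.5836

3.775 V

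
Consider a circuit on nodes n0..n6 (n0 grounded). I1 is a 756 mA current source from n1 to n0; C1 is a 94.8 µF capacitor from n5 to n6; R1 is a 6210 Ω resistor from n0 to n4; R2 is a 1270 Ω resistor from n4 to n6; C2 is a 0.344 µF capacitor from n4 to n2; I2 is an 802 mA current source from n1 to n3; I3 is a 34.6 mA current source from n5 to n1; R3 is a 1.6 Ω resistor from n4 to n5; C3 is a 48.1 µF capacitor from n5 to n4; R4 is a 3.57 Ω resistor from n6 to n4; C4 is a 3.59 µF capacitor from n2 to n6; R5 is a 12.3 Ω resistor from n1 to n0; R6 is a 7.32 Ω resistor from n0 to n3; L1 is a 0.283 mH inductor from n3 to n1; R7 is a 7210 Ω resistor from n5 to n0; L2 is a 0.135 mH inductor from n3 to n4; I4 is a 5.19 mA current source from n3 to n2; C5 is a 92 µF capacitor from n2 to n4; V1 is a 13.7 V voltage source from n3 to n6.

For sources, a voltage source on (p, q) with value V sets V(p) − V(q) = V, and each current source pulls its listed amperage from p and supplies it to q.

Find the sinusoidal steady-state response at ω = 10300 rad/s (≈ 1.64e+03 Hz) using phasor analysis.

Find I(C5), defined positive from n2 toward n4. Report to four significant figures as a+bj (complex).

Apply KCL at each of the 6 non-ground nodes and solve the resulting linear system.
Node n1: branches {I1, I2, I3, R5, L1} → V_1 = -3.779-2.207j
Node n2: branches {C2, C4, I4, C5} → V_2 = -9.611-13.44j
Node n3: branches {I2, R6, L1, L2, I4, V1} → V_3 = -3.256+1.337j
Node n4: branches {R1, R2, C2, R3, C3, R4, L2, C5} → V_4 = -9.326-14.01j
Node n5: branches {C1, I3, R3, C3, R7} → V_5 = -17.29-7.187j
Node n6: branches {C1, R2, R4, C4, V1} → V_6 = -16.96+1.337j
Source currents: i(V1)=-11.01+4.362j

-0.5394-0.2706j A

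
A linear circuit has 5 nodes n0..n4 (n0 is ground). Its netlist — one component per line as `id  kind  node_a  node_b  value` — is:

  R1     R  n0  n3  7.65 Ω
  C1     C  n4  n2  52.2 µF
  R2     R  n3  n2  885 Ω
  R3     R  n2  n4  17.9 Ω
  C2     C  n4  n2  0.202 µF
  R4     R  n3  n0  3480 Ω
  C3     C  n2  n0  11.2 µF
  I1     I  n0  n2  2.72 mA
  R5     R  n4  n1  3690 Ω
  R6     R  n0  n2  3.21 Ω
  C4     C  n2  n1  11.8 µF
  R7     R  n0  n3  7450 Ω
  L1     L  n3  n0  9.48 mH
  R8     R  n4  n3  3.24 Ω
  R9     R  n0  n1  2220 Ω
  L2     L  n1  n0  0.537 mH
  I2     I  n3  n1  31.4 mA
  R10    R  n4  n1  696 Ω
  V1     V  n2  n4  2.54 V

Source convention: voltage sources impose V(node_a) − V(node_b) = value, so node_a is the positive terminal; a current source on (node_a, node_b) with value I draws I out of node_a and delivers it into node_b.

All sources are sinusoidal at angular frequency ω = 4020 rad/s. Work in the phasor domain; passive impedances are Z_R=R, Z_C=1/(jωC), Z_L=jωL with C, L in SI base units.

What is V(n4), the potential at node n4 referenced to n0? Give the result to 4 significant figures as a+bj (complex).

Element admittances at ω=4020 rad/s:
  Y(R1) = 0.1307+0.000j S between n0,n3
  Y(C1) = 0.000+0.2098j S between n4,n2
  Y(R2) = 0.001130+0.000j S between n3,n2
  Y(R3) = 0.05587+0.000j S between n2,n4
  Y(C2) = 0.000+0.0008120j S between n4,n2
  Y(R4) = 0.0002874+0.000j S between n3,n0
  Y(C3) = 0.000+0.04502j S between n2,n0
  I1: injects 0.00272 A into n2 (from n0)
  Y(R5) = 0.0002710+0.000j S between n4,n1
  Y(R6) = 0.3115+0.000j S between n0,n2
  Y(C4) = 0.000+0.04744j S between n2,n1
  Y(R7) = 0.0001342+0.000j S between n0,n3
  Y(L1) = 0.000-0.02624j S between n3,n0
  Y(R8) = 0.3086+0.000j S between n4,n3
  Y(R9) = 0.0004505+0.000j S between n0,n1
  Y(L2) = 0.000-0.4632j S between n1,n0
  I2: injects 0.0314 A into n1 (from n3)
  Y(R10) = 0.001437+0.000j S between n4,n1
  V1: constraint V(n2)−V(n4) = 2.54
Assemble and solve the 5×5 MNA system:
  V(n1)=-0.05524+0.08870j  V(n2)=0.4950-0.1867j  V(n3)=-1.488-0.2197j  V(n4)=-2.045-0.1867j
  i(V1)=-0.3171-0.5253j

-2.045-0.1867j V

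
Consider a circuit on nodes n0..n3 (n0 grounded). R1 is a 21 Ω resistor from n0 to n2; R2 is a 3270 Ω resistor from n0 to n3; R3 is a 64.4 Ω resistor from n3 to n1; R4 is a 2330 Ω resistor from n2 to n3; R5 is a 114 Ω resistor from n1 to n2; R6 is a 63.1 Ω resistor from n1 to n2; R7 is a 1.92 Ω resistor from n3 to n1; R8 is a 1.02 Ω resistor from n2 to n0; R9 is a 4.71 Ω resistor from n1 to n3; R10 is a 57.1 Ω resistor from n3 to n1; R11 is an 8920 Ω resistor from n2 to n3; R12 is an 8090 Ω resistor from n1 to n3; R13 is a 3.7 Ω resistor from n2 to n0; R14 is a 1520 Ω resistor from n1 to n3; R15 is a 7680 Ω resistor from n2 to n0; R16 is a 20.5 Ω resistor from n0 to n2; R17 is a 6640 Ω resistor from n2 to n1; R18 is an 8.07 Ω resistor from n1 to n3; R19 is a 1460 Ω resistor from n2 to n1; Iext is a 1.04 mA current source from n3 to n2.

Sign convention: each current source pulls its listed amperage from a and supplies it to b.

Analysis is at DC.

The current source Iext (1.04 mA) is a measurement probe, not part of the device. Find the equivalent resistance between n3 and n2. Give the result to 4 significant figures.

MNA unknowns: 3 node voltages V₁..V_3
R1: Y=0.04762 on G[0,2]
R2: Y=0.0003058 on G[0,3]
R3: Y=0.01553 on G[3,1]
R4: Y=0.0004292 on G[2,3]
R5: Y=0.008772 on G[1,2]
R6: Y=0.01585 on G[1,2]
R7: Y=0.5208 on G[3,1]
R8: Y=0.9804 on G[2,0]
R9: Y=0.2123 on G[1,3]
R10: Y=0.01751 on G[3,1]
R11: Y=0.0001121 on G[2,3]
R12: Y=0.0001236 on G[1,3]
R13: Y=0.2703 on G[2,0]
R14: Y=0.0006579 on G[1,3]
R15: Y=0.0001302 on G[2,0]
R16: Y=0.04878 on G[0,2]
R17: Y=0.0001506 on G[2,1]
R18: Y=0.1239 on G[1,3]
R19: Y=0.0006849 on G[2,1]
Iext: z[3]−=0.00104, z[2]+=0.00104
solve → V1=-0.03949, V2=9.221e-06, V3=-0.04062

R_eq = 39.07 Ω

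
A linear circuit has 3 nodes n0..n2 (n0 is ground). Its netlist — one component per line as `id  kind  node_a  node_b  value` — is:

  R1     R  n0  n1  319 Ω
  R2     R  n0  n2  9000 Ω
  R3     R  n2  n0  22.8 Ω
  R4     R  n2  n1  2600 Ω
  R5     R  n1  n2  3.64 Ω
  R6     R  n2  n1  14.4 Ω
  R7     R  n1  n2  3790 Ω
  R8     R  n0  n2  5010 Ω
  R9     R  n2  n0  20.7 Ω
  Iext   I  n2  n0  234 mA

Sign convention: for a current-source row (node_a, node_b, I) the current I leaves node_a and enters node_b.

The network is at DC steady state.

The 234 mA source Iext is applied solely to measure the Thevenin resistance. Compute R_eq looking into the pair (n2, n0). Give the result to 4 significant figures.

R_eq = 10.46 Ω

MNA unknowns: 2 node voltages V₁..V_2
R1: Y=0.003135 on G[0,1]
R2: Y=0.0001111 on G[0,2]
R3: Y=0.04386 on G[2,0]
R4: Y=0.0003846 on G[2,1]
R5: Y=0.2747 on G[1,2]
R6: Y=0.06944 on G[2,1]
R7: Y=0.0002639 on G[1,2]
R8: Y=0.0001996 on G[0,2]
R9: Y=0.04831 on G[2,0]
Iext: z[2]−=0.234, z[0]+=0.234
solve → V1=-2.426, V2=-2.448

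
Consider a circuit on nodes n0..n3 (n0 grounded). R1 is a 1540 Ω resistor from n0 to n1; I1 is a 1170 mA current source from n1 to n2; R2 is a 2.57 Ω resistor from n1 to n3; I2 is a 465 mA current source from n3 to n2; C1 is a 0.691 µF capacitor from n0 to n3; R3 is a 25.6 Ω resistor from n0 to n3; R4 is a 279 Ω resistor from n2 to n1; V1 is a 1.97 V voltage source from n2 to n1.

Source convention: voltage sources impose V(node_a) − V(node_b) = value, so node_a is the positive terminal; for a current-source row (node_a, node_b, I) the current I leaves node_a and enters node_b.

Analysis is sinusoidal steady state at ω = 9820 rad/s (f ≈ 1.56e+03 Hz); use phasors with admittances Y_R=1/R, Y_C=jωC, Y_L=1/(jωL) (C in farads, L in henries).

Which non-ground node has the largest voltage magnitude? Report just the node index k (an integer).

Element admittances at ω=9820 rad/s:
  Y(R1) = 0.0006494+0.000j S between n0,n1
  I1: injects 1.17 A into n2 (from n1)
  Y(R2) = 0.3891+0.000j S between n1,n3
  I2: injects 0.465 A into n2 (from n3)
  Y(C1) = 0.000+0.006786j S between n0,n3
  Y(R3) = 0.03906+0.000j S between n0,n3
  Y(R4) = 0.003584+0.000j S between n2,n1
  V1: constraint V(n2)−V(n1) = 1.97
Assemble and solve the 4×4 MNA system:
  V(n1)=1.174+0.003234j  V(n2)=3.144+0.003234j  V(n3)=-0.01896+0.003239j
  i(V1)=1.628+0.000j

2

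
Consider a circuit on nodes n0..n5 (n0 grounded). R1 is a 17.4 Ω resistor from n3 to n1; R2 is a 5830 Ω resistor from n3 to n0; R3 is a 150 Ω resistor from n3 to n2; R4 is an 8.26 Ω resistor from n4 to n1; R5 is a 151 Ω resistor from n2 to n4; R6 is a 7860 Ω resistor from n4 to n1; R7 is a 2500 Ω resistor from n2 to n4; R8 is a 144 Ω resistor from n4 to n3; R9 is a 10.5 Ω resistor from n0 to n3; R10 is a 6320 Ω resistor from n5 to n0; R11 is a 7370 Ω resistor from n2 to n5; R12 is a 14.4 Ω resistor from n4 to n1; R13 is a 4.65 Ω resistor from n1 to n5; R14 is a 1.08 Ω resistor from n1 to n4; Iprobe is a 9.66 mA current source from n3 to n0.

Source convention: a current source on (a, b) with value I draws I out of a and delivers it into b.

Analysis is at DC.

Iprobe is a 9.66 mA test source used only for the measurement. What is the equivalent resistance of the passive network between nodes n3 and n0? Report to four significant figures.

R_eq = 10.46 Ω

Apply KCL at each of the 5 non-ground nodes and solve the resulting linear system.
Node n1: branches {R1, R4, R6, R12, R13, R14} → V_1 = -0.1008
Node n2: branches {R3, R5, R7, R11} → V_2 = -0.1010
Node n3: branches {R1, R2, R3, R8, R9, Iprobe} → V_3 = -0.1011
Node n4: branches {R4, R5, R6, R7, R8, R12, R14} → V_4 = -0.1008
Node n5: branches {R10, R11, R13} → V_5 = -0.1008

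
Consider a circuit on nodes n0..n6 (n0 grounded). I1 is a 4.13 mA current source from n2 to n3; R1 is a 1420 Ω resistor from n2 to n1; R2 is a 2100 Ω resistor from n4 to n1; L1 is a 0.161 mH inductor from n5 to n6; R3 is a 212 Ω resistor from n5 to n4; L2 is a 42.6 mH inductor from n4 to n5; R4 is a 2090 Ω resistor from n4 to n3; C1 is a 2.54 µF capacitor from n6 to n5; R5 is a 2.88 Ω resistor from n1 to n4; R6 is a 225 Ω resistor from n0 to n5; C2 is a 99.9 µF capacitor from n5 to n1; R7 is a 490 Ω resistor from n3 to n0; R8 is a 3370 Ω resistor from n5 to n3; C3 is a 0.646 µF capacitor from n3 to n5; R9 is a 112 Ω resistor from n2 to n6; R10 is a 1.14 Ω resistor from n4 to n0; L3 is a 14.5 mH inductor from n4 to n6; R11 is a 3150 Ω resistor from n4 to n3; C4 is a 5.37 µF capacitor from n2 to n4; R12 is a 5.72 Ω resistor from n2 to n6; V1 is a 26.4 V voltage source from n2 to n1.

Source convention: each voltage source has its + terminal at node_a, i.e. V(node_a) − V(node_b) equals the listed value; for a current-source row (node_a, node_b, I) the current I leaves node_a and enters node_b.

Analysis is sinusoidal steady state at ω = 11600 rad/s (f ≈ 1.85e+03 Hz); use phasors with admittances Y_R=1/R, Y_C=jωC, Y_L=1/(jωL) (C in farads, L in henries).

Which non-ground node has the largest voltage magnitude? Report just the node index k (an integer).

MNA unknowns: 6 node voltages V₁..V_6 plus 1 source current (V1)
I1: z[2]−=0.00413, z[3]+=0.00413
R1: Y=0.0007042+0.000j on G[2,1]
R2: Y=0.0004762+0.000j on G[4,1]
L1: Y=0.000-0.5354j on G[5,6]
R3: Y=0.004717+0.000j on G[5,4]
L2: Y=0.000-0.002024j on G[4,5]
R4: Y=0.0004785+0.000j on G[4,3]
C1: Y=0.000+0.02946j on G[6,5]
R5: Y=0.3472+0.000j on G[1,4]
R6: Y=0.004444+0.000j on G[0,5]
C2: Y=0.000+1.159j on G[5,1]
R7: Y=0.002041+0.000j on G[3,0]
R8: Y=0.0002967+0.000j on G[5,3]
C3: Y=0.000+0.007494j on G[3,5]
R9: Y=0.008929+0.000j on G[2,6]
R10: Y=0.8772+0.000j on G[4,0]
L3: Y=0.000-0.005945j on G[4,6]
R11: Y=0.0003175+0.000j on G[4,3]
C4: Y=0.000+0.06229j on G[2,4]
R12: Y=0.1748+0.000j on G[2,6]
V1: row V2−V1=26.4, i_V1 at 2,1
solve → V1=-0.7107-4.257j, V2=25.69-4.257j, V3=1.625-8.100j, V4=0.003517+0.06082j, V5=-1.440-8.285j, V6=0.4210+0.8819j
aux → i_V1=-4.935-0.6557j

2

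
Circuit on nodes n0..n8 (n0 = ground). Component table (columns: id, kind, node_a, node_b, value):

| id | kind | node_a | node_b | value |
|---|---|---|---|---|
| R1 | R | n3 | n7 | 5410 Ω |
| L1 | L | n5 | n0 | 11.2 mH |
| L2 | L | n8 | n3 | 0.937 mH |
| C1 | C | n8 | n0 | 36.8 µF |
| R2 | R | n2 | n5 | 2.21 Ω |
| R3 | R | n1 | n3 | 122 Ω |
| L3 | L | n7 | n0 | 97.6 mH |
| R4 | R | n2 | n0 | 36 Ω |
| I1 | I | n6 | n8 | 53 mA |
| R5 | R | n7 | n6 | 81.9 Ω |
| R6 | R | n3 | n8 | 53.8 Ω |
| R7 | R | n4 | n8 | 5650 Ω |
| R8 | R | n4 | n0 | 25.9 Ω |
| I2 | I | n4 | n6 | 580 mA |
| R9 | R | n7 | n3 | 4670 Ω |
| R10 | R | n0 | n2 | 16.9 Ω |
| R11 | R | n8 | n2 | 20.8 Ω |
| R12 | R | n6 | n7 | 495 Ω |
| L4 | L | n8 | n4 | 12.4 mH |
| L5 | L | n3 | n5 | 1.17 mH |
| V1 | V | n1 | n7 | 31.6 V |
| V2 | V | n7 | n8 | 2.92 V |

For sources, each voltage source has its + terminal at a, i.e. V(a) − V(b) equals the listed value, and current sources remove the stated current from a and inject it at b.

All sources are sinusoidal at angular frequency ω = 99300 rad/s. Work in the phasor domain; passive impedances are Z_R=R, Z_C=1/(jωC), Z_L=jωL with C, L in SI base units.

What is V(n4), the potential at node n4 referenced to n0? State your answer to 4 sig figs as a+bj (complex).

Element admittances at ω=99300 rad/s:
  Y(R1) = 0.0001848+0.000j S between n3,n7
  Y(L1) = 0.000-0.0008992j S between n5,n0
  Y(L2) = 0.000-0.01075j S between n8,n3
  Y(C1) = 0.000+3.654j S between n8,n0
  Y(R2) = 0.4525+0.000j S between n2,n5
  Y(R3) = 0.008197+0.000j S between n1,n3
  Y(L3) = 0.000-0.0001032j S between n7,n0
  Y(R4) = 0.02778+0.000j S between n2,n0
  I1: injects 0.053 A into n8 (from n6)
  Y(R5) = 0.01221+0.000j S between n7,n6
  Y(R6) = 0.01859+0.000j S between n3,n8
  Y(R7) = 0.0001770+0.000j S between n4,n8
  Y(R8) = 0.03861+0.000j S between n4,n0
  I2: injects 0.58 A into n6 (from n4)
  Y(R9) = 0.0002141+0.000j S between n7,n3
  Y(R10) = 0.05917+0.000j S between n0,n2
  Y(R11) = 0.04808+0.000j S between n8,n2
  Y(R12) = 0.002020+0.000j S between n6,n7
  Y(L4) = 0.000-0.0008121j S between n8,n4
  Y(L5) = 0.000-0.008607j S between n3,n5
  V1: constraint V(n1)−V(n7) = 31.6
  V2: constraint V(n7)−V(n8) = 2.92
Assemble and solve the 10×10 MNA system:
  V(n1)=34.53-0.1500j  V(n2)=0.3418-0.4635j  V(n3)=6.923+4.633j  V(n4)=-14.95-0.3140j  V(n5)=0.4422-0.5859j  V(n6)=39.97-0.1500j  V(n7)=2.935-0.1500j  V(n8)=0.01454-0.1500j
  i(V1)=-0.2263+0.03921j  i(V2)=0.3023+0.04142j

-14.95-0.3140j V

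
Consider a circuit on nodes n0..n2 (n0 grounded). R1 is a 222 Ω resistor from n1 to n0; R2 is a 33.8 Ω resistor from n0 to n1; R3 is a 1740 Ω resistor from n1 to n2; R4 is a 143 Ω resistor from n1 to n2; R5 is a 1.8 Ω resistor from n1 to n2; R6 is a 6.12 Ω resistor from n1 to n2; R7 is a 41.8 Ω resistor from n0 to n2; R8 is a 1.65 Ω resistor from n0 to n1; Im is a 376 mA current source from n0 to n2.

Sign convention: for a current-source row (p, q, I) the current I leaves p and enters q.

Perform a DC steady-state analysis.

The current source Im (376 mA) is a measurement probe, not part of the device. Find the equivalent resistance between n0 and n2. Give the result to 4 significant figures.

MNA unknowns: 2 node voltages V₁..V_2
R1: Y=0.004505 on G[1,0]
R2: Y=0.02959 on G[0,1]
R3: Y=0.0005747 on G[1,2]
R4: Y=0.006993 on G[1,2]
R5: Y=0.5556 on G[1,2]
R6: Y=0.1634 on G[1,2]
R7: Y=0.02392 on G[0,2]
R8: Y=0.6061 on G[0,1]
Im: z[0]−=0.376, z[2]+=0.376
solve → V1=0.5488, V2=1.032

R_eq = 2.746 Ω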